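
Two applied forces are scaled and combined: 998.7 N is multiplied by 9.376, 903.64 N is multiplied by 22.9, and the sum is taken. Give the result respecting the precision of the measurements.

3.01 × 10⁴ N

998.7 × 9.376 = 9363.8112 → 9364 N (4 s.f., last digit at the 10^0 place).
903.64 × 22.9 = 20693.356 → 2.07 × 10⁴ N (3 s.f., last digit at the 10^2 place).
Sum: 30057.1672 N; keep the coarser place, 10^2.
Result: 3.01 × 10⁴ N.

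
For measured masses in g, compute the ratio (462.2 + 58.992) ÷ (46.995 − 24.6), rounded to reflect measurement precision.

462.2 + 58.992 = 521.192, limited to 1 d.p. → 4 s.f.; 46.995 − 24.6 = 22.395, limited to 1 d.p. → 3 s.f.
Carrying full precision, 521.192 ÷ 22.395 = 23.2726947979…; keep min(4, 3) = 3 s.f.
Rounded to 3 significant figures: 23.3.

23.3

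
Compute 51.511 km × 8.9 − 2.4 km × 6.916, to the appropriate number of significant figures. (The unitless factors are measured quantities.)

4.4 × 10² km

51.511 × 8.9 = 458.4479 → 4.6 × 10² km (2 s.f., last digit at the 10^1 place).
2.4 × 6.916 = 16.5984 → 17 km (2 s.f., last digit at the 10^0 place).
Difference: 441.8495 km; keep the coarser place, 10^1.
Result: 4.4 × 10² km.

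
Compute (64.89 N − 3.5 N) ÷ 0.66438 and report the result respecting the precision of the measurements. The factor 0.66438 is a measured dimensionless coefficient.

92.4 N

64.89 N − 3.5 N = 61.39 N; the difference is limited to 1 decimal place (3 s.f.).
Carrying full precision, 61.39 ÷ 0.66438 = 92.4019386496… N; 0.66438 has 5 s.f., so the result keeps min(3, 5) = 3 s.f.
Rounded to 3 significant figures: 92.4 N.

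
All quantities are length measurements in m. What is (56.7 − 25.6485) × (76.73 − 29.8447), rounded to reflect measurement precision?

1.46 × 10³ m²

56.7 − 25.6485 = 31.0515, limited to 1 d.p. → 3 s.f.; 76.73 − 29.8447 = 46.8853, limited to 2 d.p. → 4 s.f.
Carrying full precision, 31.0515 × 46.8853 = 1455.85889295; keep min(3, 4) = 3 s.f.
Rounded to 3 significant figures: 1.46 × 10³ m².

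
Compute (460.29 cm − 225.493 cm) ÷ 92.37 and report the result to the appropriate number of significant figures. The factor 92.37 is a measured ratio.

2.542 cm

460.29 cm − 225.493 cm = 234.797 cm; the difference is limited to 2 decimal places (5 s.f.).
Carrying full precision, 234.797 ÷ 92.37 = 2.54191837177… cm; 92.37 has 4 s.f., so the result keeps min(5, 4) = 4 s.f.
Rounded to 4 significant figures: 2.542 cm.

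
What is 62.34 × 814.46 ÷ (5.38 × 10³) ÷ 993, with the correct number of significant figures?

9.50 × 10⁻³

62.34 × 814.46 ÷ (5.38 × 10³) ÷ 993 = 0.00950396949651…
Multiplication/division keeps the fewest significant figures: 62.34 → 4 s.f., 814.46 → 5 s.f., 5.38 × 10³ → 3 s.f., 993 → 3 s.f.; limit is 3.
Rounded to 3 significant figures: 9.50 × 10⁻³.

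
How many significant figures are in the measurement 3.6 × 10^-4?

2

3.6 × 10^-4: in scientific notation every digit of the coefficient is significant.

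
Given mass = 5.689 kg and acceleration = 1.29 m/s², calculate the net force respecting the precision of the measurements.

7.34 N

net force = 5.689 kg × 1.29 m/s² = 7.33881 N.
5.689 has 4 significant figures; 1.29 has 3.
Division/multiplication keeps the fewest: 3 significant figures.
Rounded: 7.34 N.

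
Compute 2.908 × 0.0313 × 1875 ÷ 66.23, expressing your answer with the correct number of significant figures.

2.58

2.908 × 0.0313 × 1875 ÷ 66.23 = 2.57682696663…
Multiplication/division keeps the fewest significant figures: 2.908 → 4 s.f., 0.0313 → 3 s.f., 1875 → 4 s.f., 66.23 → 4 s.f.; limit is 3.
Rounded to 3 significant figures: 2.58.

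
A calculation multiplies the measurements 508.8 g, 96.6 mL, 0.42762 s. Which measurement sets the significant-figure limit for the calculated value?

508.8 g → 4 s.f.; 96.6 mL → 3 s.f.; 0.42762 s → 5 s.f.
The fewest is 3 significant figures, from 96.6 mL.

96.6 mL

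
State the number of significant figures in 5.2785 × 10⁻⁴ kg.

5.2785 × 10⁻⁴: in scientific notation every digit of the coefficient is significant.

5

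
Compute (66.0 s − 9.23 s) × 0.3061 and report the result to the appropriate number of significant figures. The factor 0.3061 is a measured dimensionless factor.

66.0 s − 9.23 s = 56.77 s; the difference is limited to 1 decimal place (3 s.f.).
Carrying full precision, 56.77 × 0.3061 = 17.377297 s; 0.3061 has 4 s.f., so the result keeps min(3, 4) = 3 s.f.
Rounded to 3 significant figures: 17.4 s.

17.4 s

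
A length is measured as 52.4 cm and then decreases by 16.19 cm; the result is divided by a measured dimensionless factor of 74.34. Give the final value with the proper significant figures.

52.4 cm − 16.19 cm = 36.21 cm; the difference is limited to 1 decimal place (3 s.f.).
Carrying full precision, 36.21 ÷ 74.34 = 0.487086359968… cm; 74.34 has 4 s.f., so the result keeps min(3, 4) = 3 s.f.
Rounded to 3 significant figures: 0.487 cm.

0.487 cm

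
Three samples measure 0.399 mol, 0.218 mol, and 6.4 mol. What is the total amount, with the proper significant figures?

7.0 mol

0.399 mol + 0.218 mol + 6.4 mol = 7.017 mol.
Addition/subtraction keeps the fewest decimal places: 0.399 → 3 decimal places, 0.218 → 3 decimal places, 6.4 → 1 decimal place; limit is 1.
Rounded to 1 decimal place: 7.0 mol.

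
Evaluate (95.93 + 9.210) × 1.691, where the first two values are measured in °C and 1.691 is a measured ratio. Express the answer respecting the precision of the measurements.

95.93 °C + 9.210 °C = 105.140 °C; the sum is limited to 2 decimal places (5 s.f.).
Carrying full precision, 105.140 × 1.691 = 177.79174 °C; 1.691 has 4 s.f., so the result keeps min(5, 4) = 4 s.f.
Rounded to 4 significant figures: 177.8 °C.

177.8 °C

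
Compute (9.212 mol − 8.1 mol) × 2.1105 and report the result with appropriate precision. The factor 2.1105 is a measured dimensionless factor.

2.3 mol

9.212 mol − 8.1 mol = 1.112 mol; the difference is limited to 1 decimal place (2 s.f.).
Carrying full precision, 1.112 × 2.1105 = 2.346876 mol; 2.1105 has 5 s.f., so the result keeps min(2, 5) = 2 s.f.
Rounded to 2 significant figures: 2.3 mol.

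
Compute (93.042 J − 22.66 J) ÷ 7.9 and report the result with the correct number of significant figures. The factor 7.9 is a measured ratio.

93.042 J − 22.66 J = 70.382 J; the difference is limited to 2 decimal places (4 s.f.).
Carrying full precision, 70.382 ÷ 7.9 = 8.90911392405… J; 7.9 has 2 s.f., so the result keeps min(4, 2) = 2 s.f.
Rounded to 2 significant figures: 8.9 J.

8.9 J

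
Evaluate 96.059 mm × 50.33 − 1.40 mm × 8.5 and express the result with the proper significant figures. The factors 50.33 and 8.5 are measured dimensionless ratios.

4823 mm

96.059 × 50.33 = 4834.64947 → 4835 mm (4 s.f., last digit at the 10^0 place).
1.40 × 8.5 = 11.9 → 12 mm (2 s.f., last digit at the 10^0 place).
Difference: 4822.74947 mm; keep the coarser place, 10^0.
Result: 4823 mm.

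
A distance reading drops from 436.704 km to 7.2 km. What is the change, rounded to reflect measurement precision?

429.5 km

436.704 km − 7.2 km = 429.504 km.
Addition/subtraction keeps the fewest decimal places: 436.704 → 3 decimal places, 7.2 → 1 decimal place; limit is 1.
Rounded to 1 decimal place: 429.5 km.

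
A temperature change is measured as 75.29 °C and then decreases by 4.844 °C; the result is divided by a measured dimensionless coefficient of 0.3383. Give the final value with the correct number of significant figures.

208.2 °C

75.29 °C − 4.844 °C = 70.446 °C; the difference is limited to 2 decimal places (4 s.f.).
Carrying full precision, 70.446 ÷ 0.3383 = 208.235294118… °C; 0.3383 has 4 s.f., so the result keeps min(4, 4) = 4 s.f.
Rounded to 4 significant figures: 208.2 °C.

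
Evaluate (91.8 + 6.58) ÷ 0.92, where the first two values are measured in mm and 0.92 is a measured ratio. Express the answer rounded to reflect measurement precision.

91.8 mm + 6.58 mm = 98.38 mm; the sum is limited to 1 decimal place (3 s.f.).
Carrying full precision, 98.38 ÷ 0.92 = 106.934782609… mm; 0.92 has 2 s.f., so the result keeps min(3, 2) = 2 s.f.
Rounded to 2 significant figures: 1.1 × 10² mm.

1.1 × 10² mm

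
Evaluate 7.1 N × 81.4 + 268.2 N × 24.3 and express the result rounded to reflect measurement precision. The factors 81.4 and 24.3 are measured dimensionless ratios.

7.1 × 81.4 = 577.94 → 5.8 × 10^2 N (2 s.f., last digit at the 10^1 place).
268.2 × 24.3 = 6517.26 → 6.52 × 10^3 N (3 s.f., last digit at the 10^1 place).
Sum: 7095.2 N; keep the coarser place, 10^1.
Result: 7.10 × 10^3 N.

7.10 × 10^3 N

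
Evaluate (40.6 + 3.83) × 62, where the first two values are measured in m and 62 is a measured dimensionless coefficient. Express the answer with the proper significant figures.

2.8 × 10^3 m

40.6 m + 3.83 m = 44.43 m; the sum is limited to 1 decimal place (3 s.f.).
Carrying full precision, 44.43 × 62 = 2754.66 m; 62 has 2 s.f., so the result keeps min(3, 2) = 2 s.f.
Rounded to 2 significant figures: 2.8 × 10^3 m.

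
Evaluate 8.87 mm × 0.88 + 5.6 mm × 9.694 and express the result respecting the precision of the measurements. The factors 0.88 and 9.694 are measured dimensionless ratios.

8.87 × 0.88 = 7.8056 → 7.8 mm (2 s.f., last digit at the 10^-1 place).
5.6 × 9.694 = 54.2864 → 54 mm (2 s.f., last digit at the 10^0 place).
Sum: 62.092 mm; keep the coarser place, 10^0.
Result: 62 mm.

62 mm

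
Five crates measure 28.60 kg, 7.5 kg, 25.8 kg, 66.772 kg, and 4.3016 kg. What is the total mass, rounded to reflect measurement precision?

133.0 kg

28.60 kg + 7.5 kg + 25.8 kg + 66.772 kg + 4.3016 kg = 132.9736 kg.
Addition/subtraction keeps the fewest decimal places: 28.60 → 2 decimal places, 7.5 → 1 decimal place, 25.8 → 1 decimal place, 66.772 → 3 decimal places, 4.3016 → 4 decimal places; limit is 1.
Rounded to 1 decimal place: 133.0 kg.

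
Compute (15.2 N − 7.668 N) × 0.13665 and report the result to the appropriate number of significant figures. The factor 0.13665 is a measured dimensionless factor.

1.0 N

15.2 N − 7.668 N = 7.532 N; the difference is limited to 1 decimal place (2 s.f.).
Carrying full precision, 7.532 × 0.13665 = 1.0292478 N; 0.13665 has 5 s.f., so the result keeps min(2, 5) = 2 s.f.
Rounded to 2 significant figures: 1.0 N.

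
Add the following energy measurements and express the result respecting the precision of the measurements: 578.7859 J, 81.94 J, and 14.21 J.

674.94 J

578.7859 J + 81.94 J + 14.21 J = 674.9359 J.
Addition/subtraction keeps the fewest decimal places: 578.7859 → 4 decimal places, 81.94 → 2 decimal places, 14.21 → 2 decimal places; limit is 2.
Rounded to 2 decimal places: 674.94 J.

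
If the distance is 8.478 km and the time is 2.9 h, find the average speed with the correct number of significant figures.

average speed = 8.478 km ÷ 2.9 h = 2.92344827586… km/h.
8.478 has 4 significant figures; 2.9 has 2.
Division/multiplication keeps the fewest: 2 significant figures.
Rounded: 2.9 km/h.

2.9 km/h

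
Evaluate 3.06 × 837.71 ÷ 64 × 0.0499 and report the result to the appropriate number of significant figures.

3.06 × 837.71 ÷ 64 × 0.0499 = 1.99864516781…
Multiplication/division keeps the fewest significant figures: 3.06 → 3 s.f., 837.71 → 5 s.f., 64 → 2 s.f., 0.0499 → 3 s.f.; limit is 2.
Rounded to 2 significant figures: 2.0.

2.0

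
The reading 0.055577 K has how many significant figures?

5

0.055577: leading zeros are not significant.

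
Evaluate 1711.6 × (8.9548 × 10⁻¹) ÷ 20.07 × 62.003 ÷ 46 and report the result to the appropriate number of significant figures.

1.0 × 10²

1711.6 × (8.9548 × 10⁻¹) ÷ 20.07 × 62.003 ÷ 46 = 102.935615917…
Multiplication/division keeps the fewest significant figures: 1711.6 → 5 s.f., 8.9548 × 10⁻¹ → 5 s.f., 20.07 → 4 s.f., 62.003 → 5 s.f., 46 → 2 s.f.; limit is 2.
Rounded to 2 significant figures: 1.0 × 10².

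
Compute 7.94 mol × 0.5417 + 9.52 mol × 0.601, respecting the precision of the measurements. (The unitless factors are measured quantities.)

7.94 × 0.5417 = 4.301098 → 4.30 mol (3 s.f., last digit at the 10^-2 place).
9.52 × 0.601 = 5.72152 → 5.72 mol (3 s.f., last digit at the 10^-2 place).
Sum: 10.022618 mol; keep the coarser place, 10^-2.
Result: 10.02 mol.

10.02 mol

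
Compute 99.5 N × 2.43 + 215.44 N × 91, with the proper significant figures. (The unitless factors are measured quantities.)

2.0 × 10⁴ N

99.5 × 2.43 = 241.785 → 242 N (3 s.f., last digit at the 10^0 place).
215.44 × 91 = 19605.04 → 2.0 × 10⁴ N (2 s.f., last digit at the 10^3 place).
Sum: 19846.825 N; keep the coarser place, 10^3.
Result: 2.0 × 10⁴ N.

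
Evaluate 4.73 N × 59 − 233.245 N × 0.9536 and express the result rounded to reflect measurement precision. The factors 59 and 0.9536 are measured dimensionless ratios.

6 × 10^1 N

4.73 × 59 = 279.07 → 2.8 × 10^2 N (2 s.f., last digit at the 10^1 place).
233.245 × 0.9536 = 222.422432 → 222.4 N (4 s.f., last digit at the 10^-1 place).
Difference: 56.647568 N; keep the coarser place, 10^1.
Result: 6 × 10^1 N.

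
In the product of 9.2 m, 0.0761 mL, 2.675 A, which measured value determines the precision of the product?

9.2 m → 2 s.f.; 0.0761 mL → 3 s.f.; 2.675 A → 4 s.f.
The fewest is 2 significant figures, from 9.2 m.

9.2 m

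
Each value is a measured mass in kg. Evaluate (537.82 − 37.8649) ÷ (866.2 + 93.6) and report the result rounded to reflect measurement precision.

0.5209

537.82 − 37.8649 = 499.9551, limited to 2 d.p. → 5 s.f.; 866.2 + 93.6 = 959.8, limited to 1 d.p. → 4 s.f.
Carrying full precision, 499.9551 ÷ 959.8 = 0.520895082309…; keep min(5, 4) = 4 s.f.
Rounded to 4 significant figures: 0.5209.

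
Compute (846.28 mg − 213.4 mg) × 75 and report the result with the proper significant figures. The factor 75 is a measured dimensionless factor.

846.28 mg − 213.4 mg = 632.88 mg; the difference is limited to 1 decimal place (4 s.f.).
Carrying full precision, 632.88 × 75 = 47466 mg; 75 has 2 s.f., so the result keeps min(4, 2) = 2 s.f.
Rounded to 2 significant figures: 4.7 × 10⁴ mg.

4.7 × 10⁴ mg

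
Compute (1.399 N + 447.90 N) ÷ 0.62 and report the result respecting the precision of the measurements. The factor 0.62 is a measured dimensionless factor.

7.2 × 10^2 N

1.399 N + 447.90 N = 449.299 N; the sum is limited to 2 decimal places (5 s.f.).
Carrying full precision, 449.299 ÷ 0.62 = 724.675806452… N; 0.62 has 2 s.f., so the result keeps min(5, 2) = 2 s.f.
Rounded to 2 significant figures: 7.2 × 10^2 N.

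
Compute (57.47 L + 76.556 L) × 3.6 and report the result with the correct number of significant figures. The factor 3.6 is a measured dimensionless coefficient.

57.47 L + 76.556 L = 134.026 L; the sum is limited to 2 decimal places (5 s.f.).
Carrying full precision, 134.026 × 3.6 = 482.4936 L; 3.6 has 2 s.f., so the result keeps min(5, 2) = 2 s.f.
Rounded to 2 significant figures: 4.8 × 10² L.

4.8 × 10² L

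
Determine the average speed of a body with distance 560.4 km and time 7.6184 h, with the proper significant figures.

average speed = 560.4 km ÷ 7.6184 h = 73.558752494… km/h.
560.4 has 4 significant figures; 7.6184 has 5.
Division/multiplication keeps the fewest: 4 significant figures.
Rounded: 73.56 km/h.

73.56 km/h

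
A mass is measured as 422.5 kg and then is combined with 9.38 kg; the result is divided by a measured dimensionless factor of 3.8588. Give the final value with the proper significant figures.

111.9 kg

422.5 kg + 9.38 kg = 431.88 kg; the sum is limited to 1 decimal place (4 s.f.).
Carrying full precision, 431.88 ÷ 3.8588 = 111.920804395… kg; 3.8588 has 5 s.f., so the result keeps min(4, 5) = 4 s.f.
Rounded to 4 significant figures: 111.9 kg.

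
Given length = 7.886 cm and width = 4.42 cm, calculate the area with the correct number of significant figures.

area = 7.886 cm × 4.42 cm = 34.85612 cm².
7.886 has 4 significant figures; 4.42 has 3.
Division/multiplication keeps the fewest: 3 significant figures.
Rounded: 34.9 cm².

34.9 cm²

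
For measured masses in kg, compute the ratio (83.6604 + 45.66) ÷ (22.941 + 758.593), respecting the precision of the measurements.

0.16547

83.6604 + 45.66 = 129.3204, limited to 2 d.p. → 5 s.f.; 22.941 + 758.593 = 781.534, limited to 3 d.p. → 6 s.f.
Carrying full precision, 129.3204 ÷ 781.534 = 0.16546996036…; keep min(5, 6) = 5 s.f.
Rounded to 5 significant figures: 0.16547.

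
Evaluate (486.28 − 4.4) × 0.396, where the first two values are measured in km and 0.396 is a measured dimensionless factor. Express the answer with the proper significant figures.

191 km

486.28 km − 4.4 km = 481.88 km; the difference is limited to 1 decimal place (4 s.f.).
Carrying full precision, 481.88 × 0.396 = 190.82448 km; 0.396 has 3 s.f., so the result keeps min(4, 3) = 3 s.f.
Rounded to 3 significant figures: 191 km.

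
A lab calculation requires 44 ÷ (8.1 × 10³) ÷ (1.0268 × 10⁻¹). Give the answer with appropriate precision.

44 ÷ (8.1 × 10³) ÷ (1.0268 × 10⁻¹) = 0.0529031823669…
Multiplication/division keeps the fewest significant figures: 44 → 2 s.f., 8.1 × 10³ → 2 s.f., 1.0268 × 10⁻¹ → 5 s.f.; limit is 2.
Rounded to 2 significant figures: 0.053.

0.053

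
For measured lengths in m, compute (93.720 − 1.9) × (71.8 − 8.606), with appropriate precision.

93.720 − 1.9 = 91.820, limited to 1 d.p. → 3 s.f.; 71.8 − 8.606 = 63.194, limited to 1 d.p. → 3 s.f.
Carrying full precision, 91.820 × 63.194 = 5802.47308; keep min(3, 3) = 3 s.f.
Rounded to 3 significant figures: 5.80 × 10^3 m².

5.80 × 10^3 m²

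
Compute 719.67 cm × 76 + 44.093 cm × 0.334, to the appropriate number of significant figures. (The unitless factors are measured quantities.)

719.67 × 76 = 54694.92 → 5.5 × 10⁴ cm (2 s.f., last digit at the 10^3 place).
44.093 × 0.334 = 14.727062 → 14.7 cm (3 s.f., last digit at the 10^-1 place).
Sum: 54709.647062 cm; keep the coarser place, 10^3.
Result: 5.5 × 10⁴ cm.

5.5 × 10⁴ cm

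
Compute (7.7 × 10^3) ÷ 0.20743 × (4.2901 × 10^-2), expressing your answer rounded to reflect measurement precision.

(7.7 × 10^3) ÷ 0.20743 × (4.2901 × 10^-2) = 1592.5261534…
Multiplication/division keeps the fewest significant figures: 7.7 × 10^3 → 2 s.f., 0.20743 → 5 s.f., 4.2901 × 10^-2 → 5 s.f.; limit is 2.
Rounded to 2 significant figures: 1.6 × 10^3.

1.6 × 10^3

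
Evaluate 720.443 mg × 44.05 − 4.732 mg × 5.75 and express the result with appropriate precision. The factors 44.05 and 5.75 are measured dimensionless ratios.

720.443 × 44.05 = 31735.51415 → 3.174 × 10^4 mg (4 s.f., last digit at the 10^1 place).
4.732 × 5.75 = 27.209 → 27.2 mg (3 s.f., last digit at the 10^-1 place).
Difference: 31708.30515 mg; keep the coarser place, 10^1.
Result: 3.171 × 10^4 mg.

3.171 × 10^4 mg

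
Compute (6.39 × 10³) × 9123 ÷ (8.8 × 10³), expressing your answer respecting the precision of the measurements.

6.6 × 10³

(6.39 × 10³) × 9123 ÷ (8.8 × 10³) = 6624.54204545…
Multiplication/division keeps the fewest significant figures: 6.39 × 10³ → 3 s.f., 9123 → 4 s.f., 8.8 × 10³ → 2 s.f.; limit is 2.
Rounded to 2 significant figures: 6.6 × 10³.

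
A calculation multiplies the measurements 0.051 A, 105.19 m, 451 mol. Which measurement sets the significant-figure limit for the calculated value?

0.051 A

0.051 A → 2 s.f.; 105.19 m → 5 s.f.; 451 mol → 3 s.f.
The fewest is 2 significant figures, from 0.051 A.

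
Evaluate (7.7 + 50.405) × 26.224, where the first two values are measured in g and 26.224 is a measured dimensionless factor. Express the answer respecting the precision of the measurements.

7.7 g + 50.405 g = 58.105 g; the sum is limited to 1 decimal place (3 s.f.).
Carrying full precision, 58.105 × 26.224 = 1523.74552 g; 26.224 has 5 s.f., so the result keeps min(3, 5) = 3 s.f.
Rounded to 3 significant figures: 1.52 × 10³ g.

1.52 × 10³ g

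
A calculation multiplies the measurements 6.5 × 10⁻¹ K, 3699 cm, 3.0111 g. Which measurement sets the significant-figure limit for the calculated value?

6.5 × 10⁻¹ K → 2 s.f.; 3699 cm → 4 s.f.; 3.0111 g → 5 s.f.
The fewest is 2 significant figures, from 6.5 × 10⁻¹ K.

6.5 × 10⁻¹ K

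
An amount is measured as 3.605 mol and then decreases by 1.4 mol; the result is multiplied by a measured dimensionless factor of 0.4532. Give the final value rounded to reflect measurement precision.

3.605 mol − 1.4 mol = 2.205 mol; the difference is limited to 1 decimal place (2 s.f.).
Carrying full precision, 2.205 × 0.4532 = 0.999306 mol; 0.4532 has 4 s.f., so the result keeps min(2, 4) = 2 s.f.
Rounded to 2 significant figures: 1.0 mol.

1.0 mol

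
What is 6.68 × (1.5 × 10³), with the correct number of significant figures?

1.0 × 10⁴

6.68 × (1.5 × 10³) = 10020
Multiplication/division keeps the fewest significant figures: 6.68 → 3 s.f., 1.5 × 10³ → 2 s.f.; limit is 2.
Rounded to 2 significant figures: 1.0 × 10⁴.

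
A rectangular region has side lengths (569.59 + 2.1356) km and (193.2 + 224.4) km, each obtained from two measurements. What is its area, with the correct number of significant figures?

2.388 × 10^5 km²

569.59 + 2.1356 = 571.7256, limited to 2 d.p. → 5 s.f.; 193.2 + 224.4 = 417.6, limited to 1 d.p. → 4 s.f.
Carrying full precision, 571.7256 × 417.6 = 238752.61056; keep min(5, 4) = 4 s.f.
Rounded to 4 significant figures: 2.388 × 10^5 km².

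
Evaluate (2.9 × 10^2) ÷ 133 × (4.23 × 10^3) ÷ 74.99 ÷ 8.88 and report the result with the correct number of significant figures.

14

(2.9 × 10^2) ÷ 133 × (4.23 × 10^3) ÷ 74.99 ÷ 8.88 = 13.8506579716…
Multiplication/division keeps the fewest significant figures: 2.9 × 10^2 → 2 s.f., 133 → 3 s.f., 4.23 × 10^3 → 3 s.f., 74.99 → 4 s.f., 8.88 → 3 s.f.; limit is 2.
Rounded to 2 significant figures: 14.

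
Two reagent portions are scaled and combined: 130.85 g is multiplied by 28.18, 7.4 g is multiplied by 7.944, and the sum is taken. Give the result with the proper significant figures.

130.85 × 28.18 = 3687.353 → 3687 g (4 s.f., last digit at the 10^0 place).
7.4 × 7.944 = 58.7856 → 59 g (2 s.f., last digit at the 10^0 place).
Sum: 3746.1386 g; keep the coarser place, 10^0.
Result: 3746 g.

3746 g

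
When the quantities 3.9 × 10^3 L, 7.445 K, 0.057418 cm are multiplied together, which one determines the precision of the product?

3.9 × 10^3 L

3.9 × 10^3 L → 2 s.f.; 7.445 K → 4 s.f.; 0.057418 cm → 5 s.f.
The fewest is 2 significant figures, from 3.9 × 10^3 L.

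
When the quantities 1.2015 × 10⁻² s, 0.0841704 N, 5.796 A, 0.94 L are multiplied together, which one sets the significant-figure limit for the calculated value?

1.2015 × 10⁻² s → 5 s.f.; 0.0841704 N → 6 s.f.; 5.796 A → 4 s.f.; 0.94 L → 2 s.f.
The fewest is 2 significant figures, from 0.94 L.

0.94 L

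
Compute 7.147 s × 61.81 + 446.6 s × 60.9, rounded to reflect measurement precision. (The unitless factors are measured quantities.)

2.76 × 10^4 s

7.147 × 61.81 = 441.75607 → 4.418 × 10^2 s (4 s.f., last digit at the 10^-1 place).
446.6 × 60.9 = 27197.94 → 2.72 × 10^4 s (3 s.f., last digit at the 10^2 place).
Sum: 27639.69607 s; keep the coarser place, 10^2.
Result: 2.76 × 10^4 s.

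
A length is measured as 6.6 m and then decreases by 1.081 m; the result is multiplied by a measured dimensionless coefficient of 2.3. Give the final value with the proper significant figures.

6.6 m − 1.081 m = 5.519 m; the difference is limited to 1 decimal place (2 s.f.).
Carrying full precision, 5.519 × 2.3 = 12.6937 m; 2.3 has 2 s.f., so the result keeps min(2, 2) = 2 s.f.
Rounded to 2 significant figures: 13 m.

13 m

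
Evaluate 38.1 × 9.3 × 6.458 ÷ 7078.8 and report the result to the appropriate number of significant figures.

38.1 × 9.3 × 6.458 ÷ 7078.8 = 0.323255797593…
Multiplication/division keeps the fewest significant figures: 38.1 → 3 s.f., 9.3 → 2 s.f., 6.458 → 4 s.f., 7078.8 → 5 s.f.; limit is 2.
Rounded to 2 significant figures: 0.32.

0.32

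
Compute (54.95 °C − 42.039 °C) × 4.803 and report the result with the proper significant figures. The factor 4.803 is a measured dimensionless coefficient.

62.01 °C

54.95 °C − 42.039 °C = 12.911 °C; the difference is limited to 2 decimal places (4 s.f.).
Carrying full precision, 12.911 × 4.803 = 62.011533 °C; 4.803 has 4 s.f., so the result keeps min(4, 4) = 4 s.f.
Rounded to 4 significant figures: 62.01 °C.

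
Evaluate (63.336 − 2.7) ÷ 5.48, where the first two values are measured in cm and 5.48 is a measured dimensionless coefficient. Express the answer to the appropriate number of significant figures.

11.1 cm

63.336 cm − 2.7 cm = 60.636 cm; the difference is limited to 1 decimal place (3 s.f.).
Carrying full precision, 60.636 ÷ 5.48 = 11.0649635036… cm; 5.48 has 3 s.f., so the result keeps min(3, 3) = 3 s.f.
Rounded to 3 significant figures: 11.1 cm.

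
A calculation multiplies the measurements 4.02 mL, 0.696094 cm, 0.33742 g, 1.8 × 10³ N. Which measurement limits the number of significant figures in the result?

4.02 mL → 3 s.f.; 0.696094 cm → 6 s.f.; 0.33742 g → 5 s.f.; 1.8 × 10³ N → 2 s.f.
The fewest is 2 significant figures, from 1.8 × 10³ N.

1.8 × 10³ N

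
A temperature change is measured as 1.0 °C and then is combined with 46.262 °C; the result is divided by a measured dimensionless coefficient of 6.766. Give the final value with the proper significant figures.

1.0 °C + 46.262 °C = 47.262 °C; the sum is limited to 1 decimal place (3 s.f.).
Carrying full precision, 47.262 ÷ 6.766 = 6.98522021874… °C; 6.766 has 4 s.f., so the result keeps min(3, 4) = 3 s.f.
Rounded to 3 significant figures: 6.99 °C.

6.99 °C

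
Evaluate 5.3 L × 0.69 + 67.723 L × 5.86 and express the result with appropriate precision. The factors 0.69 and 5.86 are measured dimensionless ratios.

4.01 × 10² L

5.3 × 0.69 = 3.657 → 3.7 L (2 s.f., last digit at the 10^-1 place).
67.723 × 5.86 = 396.85678 → 397 L (3 s.f., last digit at the 10^0 place).
Sum: 400.51378 L; keep the coarser place, 10^0.
Result: 4.01 × 10² L.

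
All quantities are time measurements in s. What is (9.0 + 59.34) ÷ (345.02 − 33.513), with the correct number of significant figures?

9.0 + 59.34 = 68.34, limited to 1 d.p. → 3 s.f.; 345.02 − 33.513 = 311.507, limited to 2 d.p. → 5 s.f.
Carrying full precision, 68.34 ÷ 311.507 = 0.219385118151…; keep min(3, 5) = 3 s.f.
Rounded to 3 significant figures: 0.219.

0.219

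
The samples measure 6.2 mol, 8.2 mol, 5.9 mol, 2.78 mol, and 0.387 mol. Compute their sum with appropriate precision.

6.2 mol + 8.2 mol + 5.9 mol + 2.78 mol + 0.387 mol = 23.467 mol.
Addition/subtraction keeps the fewest decimal places: 6.2 → 1 decimal place, 8.2 → 1 decimal place, 5.9 → 1 decimal place, 2.78 → 2 decimal places, 0.387 → 3 decimal places; limit is 1.
Rounded to 1 decimal place: 23.5 mol.

23.5 mol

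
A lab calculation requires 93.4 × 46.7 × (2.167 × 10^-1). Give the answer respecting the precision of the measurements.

945

93.4 × 46.7 × (2.167 × 10^-1) = 945.197726
Multiplication/division keeps the fewest significant figures: 93.4 → 3 s.f., 46.7 → 3 s.f., 2.167 × 10^-1 → 4 s.f.; limit is 3.
Rounded to 3 significant figures: 945.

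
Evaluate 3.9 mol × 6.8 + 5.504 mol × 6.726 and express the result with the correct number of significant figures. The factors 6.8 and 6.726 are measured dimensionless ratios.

3.9 × 6.8 = 26.52 → 27 mol (2 s.f., last digit at the 10^0 place).
5.504 × 6.726 = 37.019904 → 37.02 mol (4 s.f., last digit at the 10^-2 place).
Sum: 63.539904 mol; keep the coarser place, 10^0.
Result: 64 mol.

64 mol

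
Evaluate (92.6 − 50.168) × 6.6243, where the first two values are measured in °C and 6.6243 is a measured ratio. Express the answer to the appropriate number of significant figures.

281 °C

92.6 °C − 50.168 °C = 42.432 °C; the difference is limited to 1 decimal place (3 s.f.).
Carrying full precision, 42.432 × 6.6243 = 281.0822976 °C; 6.6243 has 5 s.f., so the result keeps min(3, 5) = 3 s.f.
Rounded to 3 significant figures: 281 °C.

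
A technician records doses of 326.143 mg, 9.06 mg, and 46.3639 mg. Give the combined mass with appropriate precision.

326.143 mg + 9.06 mg + 46.3639 mg = 381.5669 mg.
Addition/subtraction keeps the fewest decimal places: 326.143 → 3 decimal places, 9.06 → 2 decimal places, 46.3639 → 4 decimal places; limit is 2.
Rounded to 2 decimal places: 381.57 mg.

381.57 mg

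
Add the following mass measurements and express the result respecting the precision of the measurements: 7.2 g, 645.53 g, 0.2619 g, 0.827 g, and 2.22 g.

7.2 g + 645.53 g + 0.2619 g + 0.827 g + 2.22 g = 656.0389 g.
Addition/subtraction keeps the fewest decimal places: 7.2 → 1 decimal place, 645.53 → 2 decimal places, 0.2619 → 4 decimal places, 0.827 → 3 decimal places, 2.22 → 2 decimal places; limit is 1.
Rounded to 1 decimal place: 656.0 g.

656.0 g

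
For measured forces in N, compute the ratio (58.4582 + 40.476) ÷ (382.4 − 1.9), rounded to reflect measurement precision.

0.2600

58.4582 + 40.476 = 98.9342, limited to 3 d.p. → 5 s.f.; 382.4 − 1.9 = 380.5, limited to 1 d.p. → 4 s.f.
Carrying full precision, 98.9342 ÷ 380.5 = 0.260011038108…; keep min(5, 4) = 4 s.f.
Rounded to 4 significant figures: 0.2600.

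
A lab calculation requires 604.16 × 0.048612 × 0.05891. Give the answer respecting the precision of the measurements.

1.730

604.16 × 0.048612 × 0.05891 = 1.73015288095…
Multiplication/division keeps the fewest significant figures: 604.16 → 5 s.f., 0.048612 → 5 s.f., 0.05891 → 4 s.f.; limit is 4.
Rounded to 4 significant figures: 1.730.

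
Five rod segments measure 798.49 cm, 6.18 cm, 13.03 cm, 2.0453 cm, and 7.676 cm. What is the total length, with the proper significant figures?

827.42 cm

798.49 cm + 6.18 cm + 13.03 cm + 2.0453 cm + 7.676 cm = 827.4213 cm.
Addition/subtraction keeps the fewest decimal places: 798.49 → 2 decimal places, 6.18 → 2 decimal places, 13.03 → 2 decimal places, 2.0453 → 4 decimal places, 7.676 → 3 decimal places; limit is 2.
Rounded to 2 decimal places: 827.42 cm.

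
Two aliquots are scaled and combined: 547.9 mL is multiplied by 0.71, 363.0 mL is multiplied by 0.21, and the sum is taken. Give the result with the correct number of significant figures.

547.9 × 0.71 = 389.009 → 3.9 × 10^2 mL (2 s.f., last digit at the 10^1 place).
363.0 × 0.21 = 76.23 → 76 mL (2 s.f., last digit at the 10^0 place).
Sum: 465.239 mL; keep the coarser place, 10^1.
Result: 4.7 × 10^2 mL.

4.7 × 10^2 mL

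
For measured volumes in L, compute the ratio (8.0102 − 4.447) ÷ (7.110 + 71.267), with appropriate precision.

0.04546

8.0102 − 4.447 = 3.5632, limited to 3 d.p. → 4 s.f.; 7.110 + 71.267 = 78.377, limited to 3 d.p. → 5 s.f.
Carrying full precision, 3.5632 ÷ 78.377 = 0.0454623167511…; keep min(4, 5) = 4 s.f.
Rounded to 4 significant figures: 0.04546.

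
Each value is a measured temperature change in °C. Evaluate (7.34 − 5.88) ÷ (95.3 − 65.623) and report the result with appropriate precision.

0.0492

7.34 − 5.88 = 1.46, limited to 2 d.p. → 3 s.f.; 95.3 − 65.623 = 29.677, limited to 1 d.p. → 3 s.f.
Carrying full precision, 1.46 ÷ 29.677 = 0.0491963473397…; keep min(3, 3) = 3 s.f.
Rounded to 3 significant figures: 0.0492.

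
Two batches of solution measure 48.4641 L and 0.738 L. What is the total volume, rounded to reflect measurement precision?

48.4641 L + 0.738 L = 49.2021 L.
Addition/subtraction keeps the fewest decimal places: 48.4641 → 4 decimal places, 0.738 → 3 decimal places; limit is 3.
Rounded to 3 decimal places: 49.202 L.

49.202 L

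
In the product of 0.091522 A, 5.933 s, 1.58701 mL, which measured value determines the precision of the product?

5.933 s

0.091522 A → 5 s.f.; 5.933 s → 4 s.f.; 1.58701 mL → 6 s.f.
The fewest is 4 significant figures, from 5.933 s.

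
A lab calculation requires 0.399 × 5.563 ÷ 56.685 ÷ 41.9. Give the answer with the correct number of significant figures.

9.35 × 10^-4

0.399 × 5.563 ÷ 56.685 ÷ 41.9 = 0.000934544060538…
Multiplication/division keeps the fewest significant figures: 0.399 → 3 s.f., 5.563 → 4 s.f., 56.685 → 5 s.f., 41.9 → 3 s.f.; limit is 3.
Rounded to 3 significant figures: 9.35 × 10^-4.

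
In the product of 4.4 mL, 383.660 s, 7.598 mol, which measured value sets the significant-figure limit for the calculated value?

4.4 mL → 2 s.f.; 383.660 s → 6 s.f.; 7.598 mol → 4 s.f.
The fewest is 2 significant figures, from 4.4 mL.

4.4 mL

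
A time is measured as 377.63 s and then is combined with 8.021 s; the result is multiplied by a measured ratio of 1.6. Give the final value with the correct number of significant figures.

6.2 × 10² s

377.63 s + 8.021 s = 385.651 s; the sum is limited to 2 decimal places (5 s.f.).
Carrying full precision, 385.651 × 1.6 = 617.0416 s; 1.6 has 2 s.f., so the result keeps min(5, 2) = 2 s.f.
Rounded to 2 significant figures: 6.2 × 10² s.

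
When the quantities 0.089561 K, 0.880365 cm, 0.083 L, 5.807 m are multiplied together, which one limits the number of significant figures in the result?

0.089561 K → 5 s.f.; 0.880365 cm → 6 s.f.; 0.083 L → 2 s.f.; 5.807 m → 4 s.f.
The fewest is 2 significant figures, from 0.083 L.

0.083 L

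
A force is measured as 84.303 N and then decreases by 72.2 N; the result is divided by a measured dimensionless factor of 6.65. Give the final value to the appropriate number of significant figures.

1.82 N

84.303 N − 72.2 N = 12.103 N; the difference is limited to 1 decimal place (3 s.f.).
Carrying full precision, 12.103 ÷ 6.65 = 1.82 N; 6.65 has 3 s.f., so the result keeps min(3, 3) = 3 s.f.
Rounded to 3 significant figures: 1.82 N.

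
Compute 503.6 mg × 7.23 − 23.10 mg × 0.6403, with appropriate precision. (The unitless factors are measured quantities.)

503.6 × 7.23 = 3641.028 → 3.64 × 10³ mg (3 s.f., last digit at the 10^1 place).
23.10 × 0.6403 = 14.79093 → 14.79 mg (4 s.f., last digit at the 10^-2 place).
Difference: 3626.23707 mg; keep the coarser place, 10^1.
Result: 3.63 × 10³ mg.

3.63 × 10³ mg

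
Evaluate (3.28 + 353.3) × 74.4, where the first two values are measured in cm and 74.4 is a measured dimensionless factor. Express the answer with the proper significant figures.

3.28 cm + 353.3 cm = 356.58 cm; the sum is limited to 1 decimal place (4 s.f.).
Carrying full precision, 356.58 × 74.4 = 26529.552 cm; 74.4 has 3 s.f., so the result keeps min(4, 3) = 3 s.f.
Rounded to 3 significant figures: 2.65 × 10⁴ cm.

2.65 × 10⁴ cm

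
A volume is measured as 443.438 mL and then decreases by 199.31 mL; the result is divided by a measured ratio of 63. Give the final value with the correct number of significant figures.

3.9 mL

443.438 mL − 199.31 mL = 244.128 mL; the difference is limited to 2 decimal places (5 s.f.).
Carrying full precision, 244.128 ÷ 63 = 3.87504761905… mL; 63 has 2 s.f., so the result keeps min(5, 2) = 2 s.f.
Rounded to 2 significant figures: 3.9 mL.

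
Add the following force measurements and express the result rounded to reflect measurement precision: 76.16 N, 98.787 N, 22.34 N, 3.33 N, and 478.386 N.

6.7900 × 10² N

76.16 N + 98.787 N + 22.34 N + 3.33 N + 478.386 N = 679.003 N.
Addition/subtraction keeps the fewest decimal places: 76.16 → 2 decimal places, 98.787 → 3 decimal places, 22.34 → 2 decimal places, 3.33 → 2 decimal places, 478.386 → 3 decimal places; limit is 2.
Rounded to 2 decimal places: 6.7900 × 10² N.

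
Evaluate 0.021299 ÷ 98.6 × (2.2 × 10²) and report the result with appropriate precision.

0.048

0.021299 ÷ 98.6 × (2.2 × 10²) = 0.0475231237323…
Multiplication/division keeps the fewest significant figures: 0.021299 → 5 s.f., 98.6 → 3 s.f., 2.2 × 10² → 2 s.f.; limit is 2.
Rounded to 2 significant figures: 0.048.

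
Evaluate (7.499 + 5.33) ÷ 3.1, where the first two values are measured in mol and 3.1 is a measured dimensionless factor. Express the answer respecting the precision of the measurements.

7.499 mol + 5.33 mol = 12.829 mol; the sum is limited to 2 decimal places (4 s.f.).
Carrying full precision, 12.829 ÷ 3.1 = 4.13838709677… mol; 3.1 has 2 s.f., so the result keeps min(4, 2) = 2 s.f.
Rounded to 2 significant figures: 4.1 mol.

4.1 mol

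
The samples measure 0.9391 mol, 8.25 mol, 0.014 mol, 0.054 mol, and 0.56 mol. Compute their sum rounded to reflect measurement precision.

0.9391 mol + 8.25 mol + 0.014 mol + 0.054 mol + 0.56 mol = 9.8171 mol.
Addition/subtraction keeps the fewest decimal places: 0.9391 → 4 decimal places, 8.25 → 2 decimal places, 0.014 → 3 decimal places, 0.054 → 3 decimal places, 0.56 → 2 decimal places; limit is 2.
Rounded to 2 decimal places: 9.82 mol.

9.82 mol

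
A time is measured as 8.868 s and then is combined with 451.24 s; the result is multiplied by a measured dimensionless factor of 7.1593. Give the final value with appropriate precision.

3294.1 s

8.868 s + 451.24 s = 460.108 s; the sum is limited to 2 decimal places (5 s.f.).
Carrying full precision, 460.108 × 7.1593 = 3294.0512044 s; 7.1593 has 5 s.f., so the result keeps min(5, 5) = 5 s.f.
Rounded to 5 significant figures: 3294.1 s.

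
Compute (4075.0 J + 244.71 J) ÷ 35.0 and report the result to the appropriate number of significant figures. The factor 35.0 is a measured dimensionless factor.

123 J

4075.0 J + 244.71 J = 4319.71 J; the sum is limited to 1 decimal place (5 s.f.).
Carrying full precision, 4319.71 ÷ 35.0 = 123.420285714… J; 35.0 has 3 s.f., so the result keeps min(5, 3) = 3 s.f.
Rounded to 3 significant figures: 123 J.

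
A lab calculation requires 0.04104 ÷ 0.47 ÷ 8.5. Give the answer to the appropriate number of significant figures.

0.010

0.04104 ÷ 0.47 ÷ 8.5 = 0.0102728410513…
Multiplication/division keeps the fewest significant figures: 0.04104 → 4 s.f., 0.47 → 2 s.f., 8.5 → 2 s.f.; limit is 2.
Rounded to 2 significant figures: 0.010.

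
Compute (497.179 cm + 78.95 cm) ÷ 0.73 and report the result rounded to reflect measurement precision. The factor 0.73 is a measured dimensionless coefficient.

497.179 cm + 78.95 cm = 576.129 cm; the sum is limited to 2 decimal places (5 s.f.).
Carrying full precision, 576.129 ÷ 0.73 = 789.217808219… cm; 0.73 has 2 s.f., so the result keeps min(5, 2) = 2 s.f.
Rounded to 2 significant figures: 7.9 × 10^2 cm.

7.9 × 10^2 cm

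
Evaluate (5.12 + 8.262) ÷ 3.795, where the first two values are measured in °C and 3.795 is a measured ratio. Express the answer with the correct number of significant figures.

3.526 °C

5.12 °C + 8.262 °C = 13.382 °C; the sum is limited to 2 decimal places (4 s.f.).
Carrying full precision, 13.382 ÷ 3.795 = 3.52621870883… °C; 3.795 has 4 s.f., so the result keeps min(4, 4) = 4 s.f.
Rounded to 4 significant figures: 3.526 °C.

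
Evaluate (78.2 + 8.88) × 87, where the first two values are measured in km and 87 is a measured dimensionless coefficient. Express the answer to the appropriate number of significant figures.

78.2 km + 8.88 km = 87.08 km; the sum is limited to 1 decimal place (3 s.f.).
Carrying full precision, 87.08 × 87 = 7575.96 km; 87 has 2 s.f., so the result keeps min(3, 2) = 2 s.f.
Rounded to 2 significant figures: 7.6 × 10³ km.

7.6 × 10³ km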